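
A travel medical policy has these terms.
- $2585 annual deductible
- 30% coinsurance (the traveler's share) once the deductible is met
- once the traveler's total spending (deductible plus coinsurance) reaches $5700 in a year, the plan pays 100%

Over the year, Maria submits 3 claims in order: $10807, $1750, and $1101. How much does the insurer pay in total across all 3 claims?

$7958

Claim 1 ($10807): deductible takes $2585, $8222 remains; 30% of $8222 = $2466.60. Traveler owes $5051.60 (running OOP $5051.60). Plan pays $10807 − $5051.60 = $5755.40.
Claim 2 ($1750): 30% coinsurance on $1750 = $525. Cost to traveler: $525. OOP to date $5576.60. Insurer: $1750 − $525 = $1225.
Claim 3 ($1101): deductible met; 30% of $1101 = $330.30. Adding that to $5576.60 gives $5906.90, past the $5700 cap; traveler pays only $5700 − $5576.60 = $123.40. Insurer: $1101 − $123.40 = $977.60.
Insurer total: $5755.40 + $1225 + $977.60 = $7958.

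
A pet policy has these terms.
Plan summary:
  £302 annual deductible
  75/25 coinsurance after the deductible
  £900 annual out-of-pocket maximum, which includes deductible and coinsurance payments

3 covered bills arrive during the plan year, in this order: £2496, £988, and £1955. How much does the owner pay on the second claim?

£49.50

Bill 1, £2496: deductible takes £302, £2194 remains; coinsurance £2194 × 25% = £548.50. Owner pays £850.50; OOP now £850.50.
Bill 2, £988: 25% coinsurance on £988 = £247. OOP would hit £1097.50 > £900, so the cap limits the owner to £900 − £850.50 = £49.50.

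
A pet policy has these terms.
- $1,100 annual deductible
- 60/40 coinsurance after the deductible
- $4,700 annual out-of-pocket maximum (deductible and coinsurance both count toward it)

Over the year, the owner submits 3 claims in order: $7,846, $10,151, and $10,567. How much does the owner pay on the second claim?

$901.60

Bill 1, $7,846: deductible takes $1,100, $6,746 remains; 40% of $6,746 = $2,698.40. Cost to owner: $3,798.40. OOP to date $3,798.40.
Bill 2, $10,151: deductible already satisfied, so owner's share is 40% × $10,151 = $4,060.40. OOP would hit $7,858.80 > $4,700, so the cap limits the owner to $4,700 − $3,798.40 = $901.60.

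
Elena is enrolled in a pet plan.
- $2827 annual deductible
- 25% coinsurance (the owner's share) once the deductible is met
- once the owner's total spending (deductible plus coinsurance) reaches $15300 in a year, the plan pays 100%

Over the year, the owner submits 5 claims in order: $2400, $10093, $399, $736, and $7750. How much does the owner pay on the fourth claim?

$184

Bill 1, $2400: fully absorbed by the deductible. Owner owes $2400 (running OOP $2400).
Bill 2, $10093: deductible takes $427, $9666 remains; 25% of $9666 = $2416.50. Owner pays $2843.50; OOP now $5243.50.
Bill 3, $399: deductible met; 25% of $399 = $99.75. Owner owes $99.75 (running OOP $5343.25).
Bill 4, $736: 25% coinsurance on $736 = $184. Owner pays $184; OOP now $5527.25.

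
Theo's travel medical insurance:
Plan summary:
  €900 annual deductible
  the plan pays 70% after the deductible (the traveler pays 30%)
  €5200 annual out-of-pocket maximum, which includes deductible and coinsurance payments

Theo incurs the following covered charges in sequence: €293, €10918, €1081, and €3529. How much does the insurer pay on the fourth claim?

€2646.60

Claim 1 — €293: entire amount goes to the deductible. Cost to traveler: €293. OOP to date €293. Plan pays €293 − €293 = €0.
Claim 2 — €10918: €607 to deductible, leaving €10311; coinsurance €10311 × 30% = €3093.30. Cost to traveler: €3700.30. OOP to date €3993.30. Insurer: €10918 − €3700.30 = €7217.70.
Claim 3 — €1081: deductible already satisfied, so traveler's share is 30% × €1081 = €324.30. Cost to traveler: €324.30. OOP to date €4317.60. Insurer: €1081 − €324.30 = €756.70.
Claim 4 — €3529: deductible already satisfied, so traveler's share is 30% × €3529 = €1058.70. That would push OOP to €5376.30, over the €5200 cap, so traveler pays €5200 − €4317.60 = €882.40. Insurer: €3529 − €882.40 = €2646.60.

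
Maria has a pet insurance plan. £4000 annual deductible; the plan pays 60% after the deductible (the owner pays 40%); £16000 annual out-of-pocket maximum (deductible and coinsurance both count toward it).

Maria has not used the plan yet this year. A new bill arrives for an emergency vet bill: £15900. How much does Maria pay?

£8760

Deductible not yet touched, so the first £4000 of the bill goes to the deductible.
The remaining £11900 (= £15900 − £4000) moves to coinsurance.
Coinsurance: £11900 × 40% = £4760.
Owner responsibility before any cap: £4000 + £4760 = £8760.
Total out-of-pocket so far would be £0 + £8760 = £8760, below the £16000 cap — no reduction.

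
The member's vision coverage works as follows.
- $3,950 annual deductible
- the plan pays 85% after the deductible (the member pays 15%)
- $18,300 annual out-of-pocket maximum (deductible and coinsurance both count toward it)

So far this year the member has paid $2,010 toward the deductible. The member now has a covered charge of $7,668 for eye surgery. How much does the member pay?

$2,799.20

Deductible still to meet: $3,950 − $2,010 = $1,940.
After the $1,940 deductible portion, $7,668 − $1,940 = $5,728 is subject to coinsurance.
Member's 15% share of $5,728 is $859.20.
Member responsibility before any cap: $1,940 + $859.20 = $2,799.20.
Total out-of-pocket so far would be $2,010 + $2,799.20 = $4,809.20, below the $18,300 cap — no reduction.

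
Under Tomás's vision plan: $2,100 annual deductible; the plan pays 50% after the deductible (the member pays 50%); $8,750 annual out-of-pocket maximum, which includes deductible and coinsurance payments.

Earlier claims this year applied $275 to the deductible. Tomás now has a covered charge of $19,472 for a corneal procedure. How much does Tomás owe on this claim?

Remaining deductible: $2,100 − $275 = $1,825.
That leaves $19,472 − $1,825 = $17,647 for coinsurance.
Coinsurance: $17,647 × 50% = $8,823.50.
So the member owes $1,825 + $8,823.50 = $10,648.50 before any cap.
That would bring total out-of-pocket to $10,923.50, past the $8,750 cap. The member is capped at $8,750 − $275 = $8,475 on this claim.

$8,475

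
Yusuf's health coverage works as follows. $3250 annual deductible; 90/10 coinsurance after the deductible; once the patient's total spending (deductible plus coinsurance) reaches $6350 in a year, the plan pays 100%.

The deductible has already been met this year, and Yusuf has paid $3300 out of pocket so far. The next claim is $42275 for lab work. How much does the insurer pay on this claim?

$39225

With the deductible met, the entire $42275 is subject to coinsurance.
Patient's 10% share of $42275 is $4227.50.
Adding $4227.50 to the $3300 already spent would give $7527.50, which exceeds the $6350 cap; the patient pays just $6350 − $3300 = $3050.
The plan picks up $42275 − $3050 = $39225.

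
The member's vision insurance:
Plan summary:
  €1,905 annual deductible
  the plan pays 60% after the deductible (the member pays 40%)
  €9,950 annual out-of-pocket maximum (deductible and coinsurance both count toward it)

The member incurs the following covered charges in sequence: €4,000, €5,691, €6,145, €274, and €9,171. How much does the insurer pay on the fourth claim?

Claim 1 — €4,000: €1,905 finishes the deductible; €2,095 goes to coinsurance; member's 40% is €838. Member owes €2,743 (running OOP €2,743). Plan pays €4,000 − €2,743 = €1,257.
Claim 2 — €5,691: deductible already satisfied, so member's share is 40% × €5,691 = €2,276.40. Member owes €2,276.40 (running OOP €5,019.40). Insurer: €5,691 − €2,276.40 = €3,414.60.
Claim 3 — €6,145: deductible already satisfied, so member's share is 40% × €6,145 = €2,458. Cost to member: €2,458. OOP to date €7,477.40. Insurer: €6,145 − €2,458 = €3,687.
Claim 4 — €274: deductible already satisfied, so member's share is 40% × €274 = €109.60. Cost to member: €109.60. OOP to date €7,587. Plan pays €274 − €109.60 = €164.40.

€164.40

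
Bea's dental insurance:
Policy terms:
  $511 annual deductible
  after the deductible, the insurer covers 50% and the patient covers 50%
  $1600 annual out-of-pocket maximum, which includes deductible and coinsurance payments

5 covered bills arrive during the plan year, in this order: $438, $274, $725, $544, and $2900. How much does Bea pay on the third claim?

Claim 1 — $438: all of it applies to the deductible. Patient pays $438; OOP now $438.
Claim 2 — $274: $73 finishes the deductible; $201 goes to coinsurance; coinsurance $201 × 50% = $100.50. Cost to patient: $173.50. OOP to date $611.50.
Claim 3 — $725: deductible already satisfied, so patient's share is 50% × $725 = $362.50. Patient pays $362.50; OOP now $974.

$362.50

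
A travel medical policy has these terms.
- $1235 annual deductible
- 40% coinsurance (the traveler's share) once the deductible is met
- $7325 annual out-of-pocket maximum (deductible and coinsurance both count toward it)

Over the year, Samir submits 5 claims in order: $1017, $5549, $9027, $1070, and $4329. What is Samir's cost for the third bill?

Claim 1 — $1017: entire amount goes to the deductible. Traveler pays $1017; OOP now $1017.
Claim 2 — $5549: $218 finishes the deductible; $5331 goes to coinsurance; 40% of $5331 = $2132.40. Traveler owes $2350.40 (running OOP $3367.40).
Claim 3 — $9027: deductible met; 40% of $9027 = $3610.80. Traveler owes $3610.80 (running OOP $6978.20).

$3610.80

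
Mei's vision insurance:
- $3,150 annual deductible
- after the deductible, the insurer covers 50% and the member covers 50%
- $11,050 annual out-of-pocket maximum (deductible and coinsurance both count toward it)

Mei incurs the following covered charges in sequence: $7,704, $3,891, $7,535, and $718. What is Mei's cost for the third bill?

$3,677.50

#1 ($7,704): deductible takes $3,150, $4,554 remains; coinsurance $4,554 × 50% = $2,277. Member pays $5,427; OOP now $5,427.
#2 ($3,891): deductible met; 50% of $3,891 = $1,945.50. Member pays $1,945.50; OOP now $7,372.50.
#3 ($7,535): deductible met; 50% of $7,535 = $3,767.50. That would push OOP to $11,140, over the $11,050 cap, so member pays $11,050 − $7,372.50 = $3,677.50.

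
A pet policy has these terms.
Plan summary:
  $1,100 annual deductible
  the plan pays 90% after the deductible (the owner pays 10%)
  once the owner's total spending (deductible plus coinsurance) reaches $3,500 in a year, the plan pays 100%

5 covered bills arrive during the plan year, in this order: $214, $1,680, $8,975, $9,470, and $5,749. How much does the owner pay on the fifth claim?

#1 ($214): entire amount goes to the deductible. Cost to owner: $214. OOP to date $214.
#2 ($1,680): deductible takes $886, $794 remains; 10% of $794 = $79.40. Cost to owner: $965.40. OOP to date $1,179.40.
#3 ($8,975): 10% coinsurance on $8,975 = $897.50. Owner owes $897.50 (running OOP $2,076.90).
#4 ($9,470): deductible met; 10% of $9,470 = $947. Owner owes $947 (running OOP $3,023.90).
#5 ($5,749): deductible already satisfied, so owner's share is 10% × $5,749 = $574.90. OOP would hit $3,598.80 > $3,500, so the cap limits the owner to $3,500 − $3,023.90 = $476.10.

$476.10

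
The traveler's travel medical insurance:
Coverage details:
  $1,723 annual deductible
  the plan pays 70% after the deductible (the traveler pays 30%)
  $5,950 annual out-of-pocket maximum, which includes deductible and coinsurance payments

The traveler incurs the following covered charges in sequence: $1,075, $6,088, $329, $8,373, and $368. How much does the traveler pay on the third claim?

Bill 1, $1,075: entire amount goes to the deductible. Cost to traveler: $1,075. OOP to date $1,075.
Bill 2, $6,088: deductible takes $648, $5,440 remains; 30% of $5,440 = $1,632. Traveler pays $2,280; OOP now $3,355.
Bill 3, $329: deductible already satisfied, so traveler's share is 30% × $329 = $98.70. Traveler pays $98.70; OOP now $3,453.70.

$98.70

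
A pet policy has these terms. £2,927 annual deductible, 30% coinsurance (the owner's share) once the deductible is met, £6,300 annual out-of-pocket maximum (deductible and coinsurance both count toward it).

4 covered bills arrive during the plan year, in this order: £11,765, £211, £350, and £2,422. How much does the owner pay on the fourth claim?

Claim 1 (£11,765): £2,927 to deductible, leaving £8,838; 30% of £8,838 = £2,651.40. Owner pays £5,578.40; OOP now £5,578.40.
Claim 2 (£211): deductible met; 30% of £211 = £63.30. Owner owes £63.30 (running OOP £5,641.70).
Claim 3 (£350): 30% coinsurance on £350 = £105. Cost to owner: £105. OOP to date £5,746.70.
Claim 4 (£2,422): 30% coinsurance on £2,422 = £726.60. Adding that to £5,746.70 gives £6,473.30, past the £6,300 cap; owner pays only £6,300 − £5,746.70 = £553.30.

£553.30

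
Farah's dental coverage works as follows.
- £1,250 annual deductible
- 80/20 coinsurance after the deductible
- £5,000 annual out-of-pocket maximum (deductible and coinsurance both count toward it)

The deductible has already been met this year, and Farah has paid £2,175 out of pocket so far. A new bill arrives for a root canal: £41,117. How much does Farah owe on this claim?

The deductible is already satisfied, so the full bill goes to coinsurance.
20% of £41,117 = £8,223.40 falls to the patient.
Year-to-date out-of-pocket would reach £2,175 + £8,223.40 = £10,398.40, above the £5,000 maximum, so the patient pays only £5,000 − £2,175 = £2,825.

£2,825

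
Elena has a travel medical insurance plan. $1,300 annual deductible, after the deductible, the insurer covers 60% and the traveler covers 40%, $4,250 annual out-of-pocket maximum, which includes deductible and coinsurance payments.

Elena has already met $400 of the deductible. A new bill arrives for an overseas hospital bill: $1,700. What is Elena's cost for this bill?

$1,220

$400 of the $1,300 deductible is already met, leaving $900.
After the $900 deductible portion, $1,700 − $900 = $800 is subject to coinsurance.
Traveler's 40% share of $800 is $320.
That puts the traveler's cost at $900 + $320 = $1,220 before any cap.
Total out-of-pocket so far would be $400 + $1,220 = $1,620, below the $4,250 cap — no reduction.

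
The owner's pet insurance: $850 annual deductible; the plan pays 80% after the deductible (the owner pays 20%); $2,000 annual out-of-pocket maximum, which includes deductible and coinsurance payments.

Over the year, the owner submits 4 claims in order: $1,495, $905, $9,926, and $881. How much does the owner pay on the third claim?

Claim 1 ($1,495): deductible takes $850, $645 remains; owner's 20% is $129. Owner pays $979; OOP now $979.
Claim 2 ($905): 20% coinsurance on $905 = $181. Owner pays $181; OOP now $1,160.
Claim 3 ($9,926): deductible met; 20% of $9,926 = $1,985.20. Adding that to $1,160 gives $3,145.20, past the $2,000 cap; owner pays only $2,000 − $1,160 = $840.

$840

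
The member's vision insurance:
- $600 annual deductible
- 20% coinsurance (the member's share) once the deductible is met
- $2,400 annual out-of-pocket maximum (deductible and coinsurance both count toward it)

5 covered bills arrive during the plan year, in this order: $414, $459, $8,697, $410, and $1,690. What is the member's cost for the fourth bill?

#1 ($414): all of it applies to the deductible. Member pays $414; OOP now $414.
#2 ($459): deductible takes $186, $273 remains; member's 20% is $54.60. Cost to member: $240.60. OOP to date $654.60.
#3 ($8,697): deductible met; 20% of $8,697 = $1,739.40. Member pays $1,739.40; OOP now $2,394.
#4 ($410): 20% coinsurance on $410 = $82. That would push OOP to $2,476, over the $2,400 cap, so member pays $2,400 − $2,394 = $6.

$6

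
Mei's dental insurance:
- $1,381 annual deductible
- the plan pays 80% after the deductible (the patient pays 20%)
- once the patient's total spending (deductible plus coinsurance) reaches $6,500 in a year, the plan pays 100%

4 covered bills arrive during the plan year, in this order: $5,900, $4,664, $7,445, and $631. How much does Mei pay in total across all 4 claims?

Bill 1, $5,900: deductible takes $1,381, $4,519 remains; coinsurance $4,519 × 20% = $903.80. Patient owes $2,284.80 (running OOP $2,284.80).
Bill 2, $4,664: deductible already satisfied, so patient's share is 20% × $4,664 = $932.80. Patient pays $932.80; OOP now $3,217.60.
Bill 3, $7,445: 20% coinsurance on $7,445 = $1,489. Patient owes $1,489 (running OOP $4,706.60).
Bill 4, $631: 20% coinsurance on $631 = $126.20. Patient pays $126.20; OOP now $4,832.80.
Total paid by the patient: $2,284.80 + $932.80 + $1,489 + $126.20 = $4,832.80.

$4,832.80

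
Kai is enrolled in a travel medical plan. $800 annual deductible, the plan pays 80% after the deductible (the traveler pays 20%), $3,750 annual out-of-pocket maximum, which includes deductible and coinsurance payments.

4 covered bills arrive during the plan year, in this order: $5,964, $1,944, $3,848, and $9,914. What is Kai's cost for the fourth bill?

Claim 1 ($5,964): deductible takes $800, $5,164 remains; coinsurance $5,164 × 20% = $1,032.80. Cost to traveler: $1,832.80. OOP to date $1,832.80.
Claim 2 ($1,944): 20% coinsurance on $1,944 = $388.80. Traveler pays $388.80; OOP now $2,221.60.
Claim 3 ($3,848): deductible met; 20% of $3,848 = $769.60. Traveler pays $769.60; OOP now $2,991.20.
Claim 4 ($9,914): deductible already satisfied, so traveler's share is 20% × $9,914 = $1,982.80. OOP would hit $4,974 > $3,750, so the cap limits the traveler to $3,750 − $2,991.20 = $758.80.

$758.80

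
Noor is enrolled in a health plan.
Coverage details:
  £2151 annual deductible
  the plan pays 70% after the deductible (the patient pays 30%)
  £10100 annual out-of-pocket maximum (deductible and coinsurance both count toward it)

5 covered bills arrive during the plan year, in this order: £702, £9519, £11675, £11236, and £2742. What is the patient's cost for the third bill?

Bill 1, £702: fully absorbed by the deductible. Cost to patient: £702. OOP to date £702.
Bill 2, £9519: deductible takes £1449, £8070 remains; 30% of £8070 = £2421. Cost to patient: £3870. OOP to date £4572.
Bill 3, £11675: deductible already satisfied, so patient's share is 30% × £11675 = £3502.50. Patient pays £3502.50; OOP now £8074.50.

£3502.50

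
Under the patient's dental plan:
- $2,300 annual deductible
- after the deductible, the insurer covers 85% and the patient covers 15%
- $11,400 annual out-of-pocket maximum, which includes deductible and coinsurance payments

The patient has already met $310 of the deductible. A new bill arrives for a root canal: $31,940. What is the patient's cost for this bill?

$310 of the $2,300 deductible is already met, leaving $1,990.
That leaves $31,940 − $1,990 = $29,950 for coinsurance.
Coinsurance: $29,950 × 15% = $4,492.50.
So the patient owes $1,990 + $4,492.50 = $6,482.50 before any cap.
Cumulative spending $310 + $6,482.50 = $6,792.50 stays under the $11,400 maximum.

$6,482.50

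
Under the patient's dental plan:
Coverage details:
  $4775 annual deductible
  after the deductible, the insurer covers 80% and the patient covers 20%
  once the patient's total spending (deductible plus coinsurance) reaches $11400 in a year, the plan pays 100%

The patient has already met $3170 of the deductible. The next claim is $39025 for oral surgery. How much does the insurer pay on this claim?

$30795

Remaining deductible: $4775 − $3170 = $1605.
That leaves $39025 − $1605 = $37420 for coinsurance.
Coinsurance: $37420 × 20% = $7484.
So the patient owes $1605 + $7484 = $9089 before any cap.
Adding $9089 to the $3170 already spent would give $12259, which exceeds the $11400 cap; the patient pays just $11400 − $3170 = $8230.
The plan picks up $39025 − $8230 = $30795.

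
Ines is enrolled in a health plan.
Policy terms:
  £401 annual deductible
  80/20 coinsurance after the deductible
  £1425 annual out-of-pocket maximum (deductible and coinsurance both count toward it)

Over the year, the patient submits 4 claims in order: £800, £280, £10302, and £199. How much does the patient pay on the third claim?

Claim 1 (£800): £401 finishes the deductible; £399 goes to coinsurance; patient's 20% is £79.80. Patient owes £480.80 (running OOP £480.80).
Claim 2 (£280): 20% coinsurance on £280 = £56. Patient owes £56 (running OOP £536.80).
Claim 3 (£10302): deductible already satisfied, so patient's share is 20% × £10302 = £2060.40. That would push OOP to £2597.20, over the £1425 cap, so patient pays £1425 − £536.80 = £888.20.

£888.20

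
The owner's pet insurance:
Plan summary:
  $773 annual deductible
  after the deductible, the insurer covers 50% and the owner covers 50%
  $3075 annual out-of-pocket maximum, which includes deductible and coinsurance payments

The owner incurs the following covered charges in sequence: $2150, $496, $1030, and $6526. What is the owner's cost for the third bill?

Bill 1, $2150: deductible takes $773, $1377 remains; 50% of $1377 = $688.50. Owner pays $1461.50; OOP now $1461.50.
Bill 2, $496: 50% coinsurance on $496 = $248. Owner pays $248; OOP now $1709.50.
Bill 3, $1030: deductible met; 50% of $1030 = $515. Owner owes $515 (running OOP $2224.50).

$515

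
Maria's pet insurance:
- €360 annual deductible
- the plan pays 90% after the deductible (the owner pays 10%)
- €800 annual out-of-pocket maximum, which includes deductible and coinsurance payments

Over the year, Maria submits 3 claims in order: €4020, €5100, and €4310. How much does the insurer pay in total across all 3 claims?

€12630

#1 (€4020): €360 finishes the deductible; €3660 goes to coinsurance; owner's 10% is €366. Cost to owner: €726. OOP to date €726. Insurer: €4020 − €726 = €3294.
#2 (€5100): deductible met; 10% of €5100 = €510. That would push OOP to €1236, over the €800 cap, so owner pays €800 − €726 = €74. Insurer: €5100 − €74 = €5026.
#3 (€4310): 10% coinsurance on €4310 = €431. OOP would hit €1231 > €800, so the cap limits the owner to €800 − €800 = €0. Insurer: €4310 − €0 = €4310.
Insurer total: €3294 + €5026 + €4310 = €12630.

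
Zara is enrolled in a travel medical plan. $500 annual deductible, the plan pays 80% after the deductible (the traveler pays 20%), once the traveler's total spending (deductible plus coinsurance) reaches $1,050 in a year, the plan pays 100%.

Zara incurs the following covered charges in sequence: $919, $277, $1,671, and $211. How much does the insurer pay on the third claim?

$1,336.80

Claim 1 ($919): $500 finishes the deductible; $419 goes to coinsurance; traveler's 20% is $83.80. Cost to traveler: $583.80. OOP to date $583.80. Plan pays $919 − $583.80 = $335.20.
Claim 2 ($277): 20% coinsurance on $277 = $55.40. Traveler owes $55.40 (running OOP $639.20). Plan pays $277 − $55.40 = $221.60.
Claim 3 ($1,671): 20% coinsurance on $1,671 = $334.20. Traveler pays $334.20; OOP now $973.40. Plan pays $1,671 − $334.20 = $1,336.80.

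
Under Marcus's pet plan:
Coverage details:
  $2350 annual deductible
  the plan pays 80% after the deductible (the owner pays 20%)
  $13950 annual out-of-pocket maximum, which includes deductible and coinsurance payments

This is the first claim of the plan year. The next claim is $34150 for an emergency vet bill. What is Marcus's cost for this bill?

$8710

The full $2350 deductible is still open; $2350 of this bill applies to it.
That leaves $34150 − $2350 = $31800 for coinsurance.
Coinsurance: $31800 × 20% = $6360.
That puts the owner's cost at $2350 + $6360 = $8710 before any cap.
Cumulative spending $0 + $8710 = $8710 stays under the $13950 maximum.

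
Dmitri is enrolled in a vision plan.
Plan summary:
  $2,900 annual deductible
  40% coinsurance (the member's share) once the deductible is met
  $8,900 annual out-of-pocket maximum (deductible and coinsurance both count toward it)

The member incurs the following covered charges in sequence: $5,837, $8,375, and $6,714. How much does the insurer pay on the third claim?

$5,238.80

Claim 1 ($5,837): deductible takes $2,900, $2,937 remains; coinsurance $2,937 × 40% = $1,174.80. Cost to member: $4,074.80. OOP to date $4,074.80. Plan pays $5,837 − $4,074.80 = $1,762.20.
Claim 2 ($8,375): deductible already satisfied, so member's share is 40% × $8,375 = $3,350. Member pays $3,350; OOP now $7,424.80. Plan pays $8,375 − $3,350 = $5,025.
Claim 3 ($6,714): deductible already satisfied, so member's share is 40% × $6,714 = $2,685.60. OOP would hit $10,110.40 > $8,900, so the cap limits the member to $8,900 − $7,424.80 = $1,475.20. Plan pays $6,714 − $1,475.20 = $5,238.80.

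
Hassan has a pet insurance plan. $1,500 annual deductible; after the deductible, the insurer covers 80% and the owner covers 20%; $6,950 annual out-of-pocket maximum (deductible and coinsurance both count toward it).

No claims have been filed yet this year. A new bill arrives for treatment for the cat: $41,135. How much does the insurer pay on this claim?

Nothing has been paid toward the $1,500 deductible, so the first $1,500 of this charge is applied there.
That leaves $41,135 − $1,500 = $39,635 for coinsurance.
20% of $39,635 = $7,927 falls to the owner.
Owner responsibility before any cap: $1,500 + $7,927 = $9,427.
Adding $9,427 to the $0 already spent would give $9,427, which exceeds the $6,950 cap; the owner pays just $6,950 − $0 = $6,950.
The plan picks up $41,135 − $6,950 = $34,185.

$34,185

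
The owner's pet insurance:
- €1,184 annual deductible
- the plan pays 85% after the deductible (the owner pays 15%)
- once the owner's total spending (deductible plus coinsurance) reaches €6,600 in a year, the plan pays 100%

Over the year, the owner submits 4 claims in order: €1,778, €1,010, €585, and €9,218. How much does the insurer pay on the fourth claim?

Claim 1 — €1,778: deductible takes €1,184, €594 remains; coinsurance €594 × 15% = €89.10. Owner owes €1,273.10 (running OOP €1,273.10). Plan pays €1,778 − €1,273.10 = €504.90.
Claim 2 — €1,010: deductible already satisfied, so owner's share is 15% × €1,010 = €151.50. Owner owes €151.50 (running OOP €1,424.60). Plan pays €1,010 − €151.50 = €858.50.
Claim 3 — €585: deductible already satisfied, so owner's share is 15% × €585 = €87.75. Owner pays €87.75; OOP now €1,512.35. Insurer: €585 − €87.75 = €497.25.
Claim 4 — €9,218: 15% coinsurance on €9,218 = €1,382.70. Owner pays €1,382.70; OOP now €2,895.05. Insurer: €9,218 − €1,382.70 = €7,835.30.

€7,835.30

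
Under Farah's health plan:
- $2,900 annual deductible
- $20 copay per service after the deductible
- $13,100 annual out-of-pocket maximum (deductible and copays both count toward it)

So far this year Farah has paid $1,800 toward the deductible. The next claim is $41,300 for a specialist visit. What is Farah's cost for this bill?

$1,120

$1,800 of the $2,900 deductible is already met, leaving $1,100.
After the $1,100 deductible portion, $41,300 − $1,100 = $40,200 is subject to the copay.
Copay on this service: $20.
Patient responsibility before any cap: $1,100 + $20 = $1,120.
Year-to-date out-of-pocket becomes $1,800 + $1,120 = $2,920, still under the $13,100 maximum, so no cap applies.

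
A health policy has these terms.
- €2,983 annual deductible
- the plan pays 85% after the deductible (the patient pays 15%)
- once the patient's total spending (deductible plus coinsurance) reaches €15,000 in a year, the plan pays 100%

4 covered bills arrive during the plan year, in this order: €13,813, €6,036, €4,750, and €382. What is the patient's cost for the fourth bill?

€57.30

Claim 1 (€13,813): €2,983 finishes the deductible; €10,830 goes to coinsurance; coinsurance €10,830 × 15% = €1,624.50. Cost to patient: €4,607.50. OOP to date €4,607.50.
Claim 2 (€6,036): 15% coinsurance on €6,036 = €905.40. Cost to patient: €905.40. OOP to date €5,512.90.
Claim 3 (€4,750): 15% coinsurance on €4,750 = €712.50. Patient owes €712.50 (running OOP €6,225.40).
Claim 4 (€382): deductible already satisfied, so patient's share is 15% × €382 = €57.30. Patient owes €57.30 (running OOP €6,282.70).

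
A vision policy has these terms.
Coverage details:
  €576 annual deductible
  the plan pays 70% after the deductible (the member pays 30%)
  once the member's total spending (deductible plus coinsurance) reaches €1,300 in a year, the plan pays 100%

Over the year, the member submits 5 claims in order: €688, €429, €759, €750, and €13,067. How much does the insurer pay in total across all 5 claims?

#1 (€688): €576 to deductible, leaving €112; member's 30% is €33.60. Cost to member: €609.60. OOP to date €609.60. Insurer: €688 − €609.60 = €78.40.
#2 (€429): deductible met; 30% of €429 = €128.70. Member pays €128.70; OOP now €738.30. Insurer: €429 − €128.70 = €300.30.
#3 (€759): deductible met; 30% of €759 = €227.70. Member pays €227.70; OOP now €966. Insurer: €759 − €227.70 = €531.30.
#4 (€750): deductible already satisfied, so member's share is 30% × €750 = €225. Member owes €225 (running OOP €1,191). Plan pays €750 − €225 = €525.
#5 (€13,067): deductible already satisfied, so member's share is 30% × €13,067 = €3,920.10. That would push OOP to €5,111.10, over the €1,300 cap, so member pays €1,300 − €1,191 = €109. Plan pays €13,067 − €109 = €12,958.
Insurer total: €78.40 + €300.30 + €531.30 + €525 + €12,958 = €14,393.

€14,393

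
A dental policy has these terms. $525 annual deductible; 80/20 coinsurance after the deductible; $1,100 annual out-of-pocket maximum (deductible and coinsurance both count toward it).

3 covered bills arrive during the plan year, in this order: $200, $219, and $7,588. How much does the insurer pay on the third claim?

$6,907

Claim 1 — $200: all of it applies to the deductible. Cost to patient: $200. OOP to date $200. Plan pays $200 − $200 = $0.
Claim 2 — $219: entire amount goes to the deductible. Patient pays $219; OOP now $419. Insurer: $219 − $219 = $0.
Claim 3 — $7,588: deductible takes $106, $7,482 remains; patient's 20% is $1,496.40. Claim cost before the cap: $106 + $1,496.40 = $1,602.40. That would push OOP to $2,021.40, over the $1,100 cap, so patient pays $1,100 − $419 = $681. Insurer: $7,588 − $681 = $6,907.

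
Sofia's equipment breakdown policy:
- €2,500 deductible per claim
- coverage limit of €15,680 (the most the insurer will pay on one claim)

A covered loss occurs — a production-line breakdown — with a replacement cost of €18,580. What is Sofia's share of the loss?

€2,900

Subtract the deductible: €18,580 − €2,500 = €16,080.
The €15,680 per-incident cap binds; insurer pays €15,680.
Business owner's share is the uncovered remainder: €18,580 − €15,680 = €2,900.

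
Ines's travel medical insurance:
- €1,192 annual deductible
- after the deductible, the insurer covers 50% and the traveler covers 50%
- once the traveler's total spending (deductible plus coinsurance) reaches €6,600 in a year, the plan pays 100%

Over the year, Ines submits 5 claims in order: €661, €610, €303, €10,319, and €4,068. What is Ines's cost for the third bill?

€151.50

Claim 1 (€661): all of it applies to the deductible. Traveler pays €661; OOP now €661.
Claim 2 (€610): deductible takes €531, €79 remains; traveler's 50% is €39.50. Traveler pays €570.50; OOP now €1,231.50.
Claim 3 (€303): 50% coinsurance on €303 = €151.50. Cost to traveler: €151.50. OOP to date €1,383.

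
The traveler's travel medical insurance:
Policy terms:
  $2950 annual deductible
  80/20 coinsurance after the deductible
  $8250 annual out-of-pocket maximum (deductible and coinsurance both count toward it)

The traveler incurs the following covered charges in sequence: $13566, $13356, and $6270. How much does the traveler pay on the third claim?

Bill 1, $13566: $2950 to deductible, leaving $10616; coinsurance $10616 × 20% = $2123.20. Traveler pays $5073.20; OOP now $5073.20.
Bill 2, $13356: deductible met; 20% of $13356 = $2671.20. Cost to traveler: $2671.20. OOP to date $7744.40.
Bill 3, $6270: deductible met; 20% of $6270 = $1254. That would push OOP to $8998.40, over the $8250 cap, so traveler pays $8250 − $7744.40 = $505.60.

$505.60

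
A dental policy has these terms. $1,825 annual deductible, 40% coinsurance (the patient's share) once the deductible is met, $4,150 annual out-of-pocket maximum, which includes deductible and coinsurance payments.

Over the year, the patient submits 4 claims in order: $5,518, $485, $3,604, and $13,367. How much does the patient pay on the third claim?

$653.80

Bill 1, $5,518: deductible takes $1,825, $3,693 remains; 40% of $3,693 = $1,477.20. Patient pays $3,302.20; OOP now $3,302.20.
Bill 2, $485: deductible already satisfied, so patient's share is 40% × $485 = $194. Patient owes $194 (running OOP $3,496.20).
Bill 3, $3,604: 40% coinsurance on $3,604 = $1,441.60. OOP would hit $4,937.80 > $4,150, so the cap limits the patient to $4,150 − $3,496.20 = $653.80.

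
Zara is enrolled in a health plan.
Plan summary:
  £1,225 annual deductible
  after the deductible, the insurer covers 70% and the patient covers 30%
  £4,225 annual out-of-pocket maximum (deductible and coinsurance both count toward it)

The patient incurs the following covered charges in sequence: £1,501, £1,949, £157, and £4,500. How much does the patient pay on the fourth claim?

£1,350

Bill 1, £1,501: £1,225 to deductible, leaving £276; patient's 30% is £82.80. Patient owes £1,307.80 (running OOP £1,307.80).
Bill 2, £1,949: 30% coinsurance on £1,949 = £584.70. Patient owes £584.70 (running OOP £1,892.50).
Bill 3, £157: deductible already satisfied, so patient's share is 30% × £157 = £47.10. Patient pays £47.10; OOP now £1,939.60.
Bill 4, £4,500: deductible met; 30% of £4,500 = £1,350. Cost to patient: £1,350. OOP to date £3,289.60.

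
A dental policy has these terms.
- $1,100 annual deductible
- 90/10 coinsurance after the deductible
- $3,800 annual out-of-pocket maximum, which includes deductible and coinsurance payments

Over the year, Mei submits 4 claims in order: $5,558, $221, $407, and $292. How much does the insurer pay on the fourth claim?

Claim 1 — $5,558: deductible takes $1,100, $4,458 remains; patient's 10% is $445.80. Patient owes $1,545.80 (running OOP $1,545.80). Insurer: $5,558 − $1,545.80 = $4,012.20.
Claim 2 — $221: 10% coinsurance on $221 = $22.10. Cost to patient: $22.10. OOP to date $1,567.90. Plan pays $221 − $22.10 = $198.90.
Claim 3 — $407: deductible already satisfied, so patient's share is 10% × $407 = $40.70. Patient owes $40.70 (running OOP $1,608.60). Insurer: $407 − $40.70 = $366.30.
Claim 4 — $292: 10% coinsurance on $292 = $29.20. Patient pays $29.20; OOP now $1,637.80. Insurer: $292 − $29.20 = $262.80.

$262.80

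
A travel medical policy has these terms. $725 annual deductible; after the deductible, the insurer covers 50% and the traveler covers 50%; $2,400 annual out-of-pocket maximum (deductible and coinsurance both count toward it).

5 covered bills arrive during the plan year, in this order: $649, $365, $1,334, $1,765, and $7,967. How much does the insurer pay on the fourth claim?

Claim 1 — $649: fully absorbed by the deductible. Cost to traveler: $649. OOP to date $649. Plan pays $649 − $649 = $0.
Claim 2 — $365: $76 finishes the deductible; $289 goes to coinsurance; coinsurance $289 × 50% = $144.50. Cost to traveler: $220.50. OOP to date $869.50. Plan pays $365 − $220.50 = $144.50.
Claim 3 — $1,334: deductible already satisfied, so traveler's share is 50% × $1,334 = $667. Cost to traveler: $667. OOP to date $1,536.50. Plan pays $1,334 − $667 = $667.
Claim 4 — $1,765: deductible met; 50% of $1,765 = $882.50. OOP would hit $2,419 > $2,400, so the cap limits the traveler to $2,400 − $1,536.50 = $863.50. Insurer: $1,765 − $863.50 = $901.50.

$901.50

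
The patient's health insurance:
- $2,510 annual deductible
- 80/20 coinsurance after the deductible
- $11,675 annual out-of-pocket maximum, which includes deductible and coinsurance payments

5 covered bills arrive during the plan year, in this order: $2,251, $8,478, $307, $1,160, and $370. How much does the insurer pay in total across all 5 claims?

$8,044.80

Claim 1 — $2,251: fully absorbed by the deductible. Cost to patient: $2,251. OOP to date $2,251. Insurer: $2,251 − $2,251 = $0.
Claim 2 — $8,478: deductible takes $259, $8,219 remains; coinsurance $8,219 × 20% = $1,643.80. Cost to patient: $1,902.80. OOP to date $4,153.80. Insurer: $8,478 − $1,902.80 = $6,575.20.
Claim 3 — $307: 20% coinsurance on $307 = $61.40. Patient pays $61.40; OOP now $4,215.20. Insurer: $307 − $61.40 = $245.60.
Claim 4 — $1,160: 20% coinsurance on $1,160 = $232. Patient owes $232 (running OOP $4,447.20). Insurer: $1,160 − $232 = $928.
Claim 5 — $370: 20% coinsurance on $370 = $74. Patient pays $74; OOP now $4,521.20. Plan pays $370 − $74 = $296.
Insurer total: $0 + $6,575.20 + $245.60 + $928 + $296 = $8,044.80.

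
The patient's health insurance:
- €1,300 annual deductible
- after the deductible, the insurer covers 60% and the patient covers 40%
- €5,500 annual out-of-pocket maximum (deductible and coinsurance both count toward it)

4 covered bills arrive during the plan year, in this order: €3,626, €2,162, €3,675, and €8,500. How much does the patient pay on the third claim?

€1,470

Claim 1 (€3,626): €1,300 finishes the deductible; €2,326 goes to coinsurance; patient's 40% is €930.40. Patient owes €2,230.40 (running OOP €2,230.40).
Claim 2 (€2,162): deductible met; 40% of €2,162 = €864.80. Patient pays €864.80; OOP now €3,095.20.
Claim 3 (€3,675): deductible met; 40% of €3,675 = €1,470. Patient owes €1,470 (running OOP €4,565.20).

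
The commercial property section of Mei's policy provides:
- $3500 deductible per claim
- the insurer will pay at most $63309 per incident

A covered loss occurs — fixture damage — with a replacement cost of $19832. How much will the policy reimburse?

Less the $3500 deductible: $19832 − $3500 = $16332.
$16332 is within the $63309 limit, so the insurer pays $16332.

$16332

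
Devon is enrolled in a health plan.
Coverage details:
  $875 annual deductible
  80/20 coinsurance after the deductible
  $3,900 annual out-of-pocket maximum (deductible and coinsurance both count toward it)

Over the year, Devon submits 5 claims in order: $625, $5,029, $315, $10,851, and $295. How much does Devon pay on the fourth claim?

Claim 1 ($625): fully absorbed by the deductible. Patient owes $625 (running OOP $625).
Claim 2 ($5,029): deductible takes $250, $4,779 remains; 20% of $4,779 = $955.80. Patient pays $1,205.80; OOP now $1,830.80.
Claim 3 ($315): deductible met; 20% of $315 = $63. Patient owes $63 (running OOP $1,893.80).
Claim 4 ($10,851): deductible already satisfied, so patient's share is 20% × $10,851 = $2,170.20. Adding that to $1,893.80 gives $4,064, past the $3,900 cap; patient pays only $3,900 − $1,893.80 = $2,006.20.

$2,006.20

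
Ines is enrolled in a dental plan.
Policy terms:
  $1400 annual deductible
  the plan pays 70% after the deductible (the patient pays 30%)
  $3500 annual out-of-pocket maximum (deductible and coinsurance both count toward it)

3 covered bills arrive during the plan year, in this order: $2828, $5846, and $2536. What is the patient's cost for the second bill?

Claim 1 ($2828): deductible takes $1400, $1428 remains; patient's 30% is $428.40. Patient owes $1828.40 (running OOP $1828.40).
Claim 2 ($5846): deductible met; 30% of $5846 = $1753.80. That would push OOP to $3582.20, over the $3500 cap, so patient pays $3500 − $1828.40 = $1671.60.

$1671.60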